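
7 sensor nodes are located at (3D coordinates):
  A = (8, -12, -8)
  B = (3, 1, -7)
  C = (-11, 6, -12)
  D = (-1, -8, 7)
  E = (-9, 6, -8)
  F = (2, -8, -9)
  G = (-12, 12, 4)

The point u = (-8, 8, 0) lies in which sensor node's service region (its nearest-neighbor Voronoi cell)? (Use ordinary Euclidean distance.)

Squared Euclidean distances:
|uA|² = (-8−8)² + (8−(-12))² + (0−(-8))² = 256 + 400 + 64 = 720
|uB|² = (-8−3)² + (8−1)² + (0−(-7))² = 121 + 49 + 49 = 219
|uC|² = (-8−(-11))² + (8−6)² + (0−(-12))² = 9 + 4 + 144 = 157
|uD|² = (-8−(-1))² + (8−(-8))² + (0−7)² = 49 + 256 + 49 = 354
|uE|² = (-8−(-9))² + (8−6)² + (0−(-8))² = 1 + 4 + 64 = 69
|uF|² = (-8−2)² + (8−(-8))² + (0−(-9))² = 100 + 256 + 81 = 437
|uG|² = (-8−(-12))² + (8−12)² + (0−4)² = 16 + 16 + 16 = 48
The smallest is to G, so u lies in the Voronoi region of G.

G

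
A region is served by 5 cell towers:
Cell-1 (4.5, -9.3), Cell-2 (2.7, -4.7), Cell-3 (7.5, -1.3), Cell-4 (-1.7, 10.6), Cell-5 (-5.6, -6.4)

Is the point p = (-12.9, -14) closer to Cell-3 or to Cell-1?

Compare squared distances:
d²(p, Cell-3) = (-12.9−7.5)² + (-14−(-1.3))² = 416.16 + 161.29 = 577.45
d²(p, Cell-1) = (-12.9−4.5)² + (-14−(-9.3))² = 302.76 + 22.09 = 324.85
577.45 > 324.85, so Cell-1 is closer.

Cell-1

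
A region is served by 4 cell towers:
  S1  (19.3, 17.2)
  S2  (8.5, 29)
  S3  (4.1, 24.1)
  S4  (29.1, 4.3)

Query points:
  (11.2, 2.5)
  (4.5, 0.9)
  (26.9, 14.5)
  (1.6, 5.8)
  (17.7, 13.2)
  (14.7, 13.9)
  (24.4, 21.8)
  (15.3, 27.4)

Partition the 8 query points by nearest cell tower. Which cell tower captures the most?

(11.2, 2.5) — d² to each: S1:281.7, S2:709.54, S3:516.97, S4:323.65 → nearest is S1
(4.5, 0.9) — d² to each: S1:484.73, S2:805.61, S3:538.4, S4:616.72 → nearest is S1
(26.9, 14.5) — d² to each: S1:65.05, S2:548.81, S3:612, S4:108.88 → nearest is S1
(1.6, 5.8) — d² to each: S1:443.25, S2:585.85, S3:341.14, S4:758.5 → nearest is S3
(17.7, 13.2) — d² to each: S1:18.56, S2:334.28, S3:303.77, S4:209.17 → nearest is S1
(14.7, 13.9) — d² to each: S1:32.05, S2:266.45, S3:216.4, S4:299.52 → nearest is S1
(24.4, 21.8) — d² to each: S1:47.17, S2:304.65, S3:417.38, S4:328.34 → nearest is S1
(15.3, 27.4) — d² to each: S1:120.04, S2:48.8, S3:136.33, S4:724.05 → nearest is S2
Tally — S1:6, S2:1, S3:1. S1 captures the most (6).

S1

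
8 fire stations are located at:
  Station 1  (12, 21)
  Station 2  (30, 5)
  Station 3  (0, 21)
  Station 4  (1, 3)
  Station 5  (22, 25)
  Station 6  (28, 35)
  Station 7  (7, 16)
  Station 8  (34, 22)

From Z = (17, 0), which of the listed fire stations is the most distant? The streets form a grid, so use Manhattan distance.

Station 6

d(Z, Station 1) = 5 + 21 = 26
d(Z, Station 2) = 13 + 5 = 18
d(Z, Station 3) = 17 + 21 = 38
d(Z, Station 4) = 16 + 3 = 19
d(Z, Station 5) = 5 + 25 = 30
d(Z, Station 6) = 11 + 35 = 46
d(Z, Station 7) = 10 + 16 = 26
d(Z, Station 8) = 17 + 22 = 39
The largest is to Station 6.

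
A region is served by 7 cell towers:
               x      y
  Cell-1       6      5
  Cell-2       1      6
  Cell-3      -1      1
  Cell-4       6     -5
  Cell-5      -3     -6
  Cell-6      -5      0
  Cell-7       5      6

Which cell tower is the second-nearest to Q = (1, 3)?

Cell-2

Compare squared distances (the ordering matches that of the actual distances):
d²(Q, Cell-1) = 25 + 4 = 29
d²(Q, Cell-2) = 0 + 9 = 9
d²(Q, Cell-3) = 4 + 4 = 8
d²(Q, Cell-4) = 25 + 64 = 89
d²(Q, Cell-5) = 16 + 81 = 97
d²(Q, Cell-6) = 36 + 9 = 45
d²(Q, Cell-7) = 16 + 9 = 25
Sorted ascending: Cell-3, Cell-2, Cell-7, … — the second-nearest is Cell-2.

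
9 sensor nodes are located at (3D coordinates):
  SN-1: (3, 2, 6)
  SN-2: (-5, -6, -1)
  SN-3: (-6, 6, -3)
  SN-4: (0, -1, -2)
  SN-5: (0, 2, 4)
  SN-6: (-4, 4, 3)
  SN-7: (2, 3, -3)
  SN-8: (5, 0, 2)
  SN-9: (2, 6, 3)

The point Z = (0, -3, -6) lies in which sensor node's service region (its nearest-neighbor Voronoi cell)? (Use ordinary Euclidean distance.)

SN-4

Since √ is increasing, it suffices to compare squared distances:
d²(Z, SN-1) = (0−3)² + (-3−2)² + (-6−6)² = 9 + 25 + 144 = 178
d²(Z, SN-2) = (0−(-5))² + (-3−(-6))² + (-6−(-1))² = 25 + 9 + 25 = 59
d²(Z, SN-3) = (0−(-6))² + (-3−6)² + (-6−(-3))² = 36 + 81 + 9 = 126
d²(Z, SN-4) = (0−0)² + (-3−(-1))² + (-6−(-2))² = 0 + 4 + 16 = 20
d²(Z, SN-5) = (0−0)² + (-3−2)² + (-6−4)² = 0 + 25 + 100 = 125
d²(Z, SN-6) = (0−(-4))² + (-3−4)² + (-6−3)² = 16 + 49 + 81 = 146
d²(Z, SN-7) = (0−2)² + (-3−3)² + (-6−(-3))² = 4 + 36 + 9 = 49
d²(Z, SN-8) = (0−5)² + (-3−0)² + (-6−2)² = 25 + 9 + 64 = 98
d²(Z, SN-9) = (0−2)² + (-3−6)² + (-6−3)² = 4 + 81 + 81 = 166
SN-4 is nearest.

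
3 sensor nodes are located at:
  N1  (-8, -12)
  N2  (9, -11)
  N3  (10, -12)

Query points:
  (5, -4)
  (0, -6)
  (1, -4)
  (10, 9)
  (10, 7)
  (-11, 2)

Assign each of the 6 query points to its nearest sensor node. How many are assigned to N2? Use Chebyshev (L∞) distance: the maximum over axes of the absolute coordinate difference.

(5, -4) — d to each: N1:13, N2:7, N3:8 → nearest is N2
(0, -6) — d to each: N1:8, N2:9, N3:10 → nearest is N1
(1, -4) — d to each: N1:9, N2:8, N3:9 → nearest is N2
(10, 9) — d to each: N1:21, N2:20, N3:21 → nearest is N2
(10, 7) — d to each: N1:19, N2:18, N3:19 → nearest is N2
(-11, 2) — d to each: N1:14, N2:20, N3:21 → nearest is N1
4 of the 6 points have N2 as nearest.

4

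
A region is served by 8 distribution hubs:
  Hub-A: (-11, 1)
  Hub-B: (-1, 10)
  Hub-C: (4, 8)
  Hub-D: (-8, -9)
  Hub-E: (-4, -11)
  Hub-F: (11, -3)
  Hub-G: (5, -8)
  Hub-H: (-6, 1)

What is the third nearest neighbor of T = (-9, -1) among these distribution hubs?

Since √ is increasing, it suffices to compare squared distances:
d²(T, Hub-A) = (-9−(-11))² + (-1−1)² = 4 + 4 = 8
d²(T, Hub-B) = (-9−(-1))² + (-1−10)² = 64 + 121 = 185
d²(T, Hub-C) = (-9−4)² + (-1−8)² = 169 + 81 = 250
d²(T, Hub-D) = (-9−(-8))² + (-1−(-9))² = 1 + 64 = 65
d²(T, Hub-E) = (-9−(-4))² + (-1−(-11))² = 25 + 100 = 125
d²(T, Hub-F) = (-9−11)² + (-1−(-3))² = 400 + 4 = 404
d²(T, Hub-G) = (-9−5)² + (-1−(-8))² = 196 + 49 = 245
d²(T, Hub-H) = (-9−(-6))² + (-1−1)² = 9 + 4 = 13
Sorted ascending: Hub-A, Hub-H, Hub-D, Hub-E, … — the third-nearest is Hub-D.

Hub-D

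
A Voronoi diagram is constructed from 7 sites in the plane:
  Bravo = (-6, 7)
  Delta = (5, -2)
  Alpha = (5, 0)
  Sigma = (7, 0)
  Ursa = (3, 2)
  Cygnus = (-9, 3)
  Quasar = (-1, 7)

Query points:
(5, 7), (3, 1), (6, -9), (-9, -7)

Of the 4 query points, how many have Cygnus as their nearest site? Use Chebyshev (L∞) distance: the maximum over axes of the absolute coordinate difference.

(5, 7) — d to each: Bravo:11, Delta:9, Alpha:7, Sigma:7, Ursa:5, Cygnus:14, Quasar:6 → nearest is Ursa
(3, 1) — d to each: Bravo:9, Delta:3, Alpha:2, Sigma:4, Ursa:1, Cygnus:12, Quasar:6 → nearest is Ursa
(6, -9) — d to each: Bravo:16, Delta:7, Alpha:9, Sigma:9, Ursa:11, Cygnus:15, Quasar:16 → nearest is Delta
(-9, -7) — d to each: Bravo:14, Delta:14, Alpha:14, Sigma:16, Ursa:12, Cygnus:10, Quasar:14 → nearest is Cygnus
1 of the 4 points has Cygnus as nearest.

1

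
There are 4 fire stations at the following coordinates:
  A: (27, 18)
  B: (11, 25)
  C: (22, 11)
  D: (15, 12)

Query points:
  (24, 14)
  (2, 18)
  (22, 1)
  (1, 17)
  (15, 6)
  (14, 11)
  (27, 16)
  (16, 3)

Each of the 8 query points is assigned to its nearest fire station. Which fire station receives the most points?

D

(24, 14) — d² to each: A:25, B:290, C:13, D:85 → nearest is C
(2, 18) — d² to each: A:625, B:130, C:449, D:205 → nearest is B
(22, 1) — d² to each: A:314, B:697, C:100, D:170 → nearest is C
(1, 17) — d² to each: A:677, B:164, C:477, D:221 → nearest is B
(15, 6) — d² to each: A:288, B:377, C:74, D:36 → nearest is D
(14, 11) — d² to each: A:218, B:205, C:64, D:2 → nearest is D
(27, 16) — d² to each: A:4, B:337, C:50, D:160 → nearest is A
(16, 3) — d² to each: A:346, B:509, C:100, D:82 → nearest is D
Tally — A:1, B:2, C:2, D:3. D captures the most (3).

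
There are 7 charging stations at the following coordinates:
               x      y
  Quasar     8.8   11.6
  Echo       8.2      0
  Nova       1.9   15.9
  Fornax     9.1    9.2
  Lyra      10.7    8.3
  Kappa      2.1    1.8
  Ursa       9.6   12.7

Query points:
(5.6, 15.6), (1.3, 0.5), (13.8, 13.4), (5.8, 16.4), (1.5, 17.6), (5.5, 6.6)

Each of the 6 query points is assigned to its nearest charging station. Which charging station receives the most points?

Nova

(5.6, 15.6) — d² to each: Quasar:26.24, Echo:250.12, Nova:13.78, Fornax:53.21, Lyra:79.3, Kappa:202.69, Ursa:24.41 → nearest is Nova
(1.3, 0.5) — d² to each: Quasar:179.46, Echo:47.86, Nova:237.52, Fornax:136.53, Lyra:149.2, Kappa:2.33, Ursa:217.73 → nearest is Kappa
(13.8, 13.4) — d² to each: Quasar:28.24, Echo:210.92, Nova:147.86, Fornax:39.73, Lyra:35.62, Kappa:271.45, Ursa:18.13 → nearest is Ursa
(5.8, 16.4) — d² to each: Quasar:32.04, Echo:274.72, Nova:15.46, Fornax:62.73, Lyra:89.62, Kappa:226.85, Ursa:28.13 → nearest is Nova
(1.5, 17.6) — d² to each: Quasar:89.29, Echo:354.65, Nova:3.05, Fornax:128.32, Lyra:171.13, Kappa:250, Ursa:89.62 → nearest is Nova
(5.5, 6.6) — d² to each: Quasar:35.89, Echo:50.85, Nova:99.45, Fornax:19.72, Lyra:29.93, Kappa:34.6, Ursa:54.02 → nearest is Fornax
Tally — Nova:3, Fornax:1, Kappa:1, Ursa:1. Nova captures the most (3).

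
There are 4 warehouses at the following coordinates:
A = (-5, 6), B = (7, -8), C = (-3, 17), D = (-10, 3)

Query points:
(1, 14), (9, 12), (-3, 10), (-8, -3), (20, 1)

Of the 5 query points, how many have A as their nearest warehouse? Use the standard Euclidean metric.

(1, 14) — d² to each: A:100, B:520, C:25, D:242 → nearest is C
(9, 12) — d² to each: A:232, B:404, C:169, D:442 → nearest is C
(-3, 10) — d² to each: A:20, B:424, C:49, D:98 → nearest is A
(-8, -3) — d² to each: A:90, B:250, C:425, D:40 → nearest is D
(20, 1) — d² to each: A:650, B:250, C:785, D:904 → nearest is B
1 of the 5 points has A as nearest.

1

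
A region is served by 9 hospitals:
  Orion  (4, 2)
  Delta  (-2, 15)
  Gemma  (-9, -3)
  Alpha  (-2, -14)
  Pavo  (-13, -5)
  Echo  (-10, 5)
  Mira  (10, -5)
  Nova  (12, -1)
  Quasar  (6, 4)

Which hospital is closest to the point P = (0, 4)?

Orion

Since √ is increasing, it suffices to compare squared distances:
d²(P, Orion) = 16 + 4 = 20
d²(P, Delta) = 4 + 121 = 125
d²(P, Gemma) = 81 + 49 = 130
d²(P, Alpha) = 4 + 324 = 328
d²(P, Pavo) = 169 + 81 = 250
d²(P, Echo) = 100 + 1 = 101
d²(P, Mira) = 100 + 81 = 181
d²(P, Nova) = 144 + 25 = 169
d²(P, Quasar) = 36 + 0 = 36
Minimum is at Orion.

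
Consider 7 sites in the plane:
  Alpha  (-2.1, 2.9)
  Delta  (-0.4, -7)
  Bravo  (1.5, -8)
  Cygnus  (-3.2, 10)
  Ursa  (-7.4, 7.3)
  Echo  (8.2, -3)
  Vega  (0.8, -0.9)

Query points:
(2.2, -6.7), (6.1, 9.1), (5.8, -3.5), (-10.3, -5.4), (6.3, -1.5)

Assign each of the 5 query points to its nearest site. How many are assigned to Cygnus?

(2.2, -6.7) — d² to each: Alpha:110.65, Delta:6.85, Bravo:2.18, Cygnus:308.05, Ursa:288.16, Echo:49.69, Vega:35.6 → nearest is Bravo
(6.1, 9.1) — d² to each: Alpha:105.68, Delta:301.46, Bravo:313.57, Cygnus:87.3, Ursa:185.49, Echo:150.82, Vega:128.09 → nearest is Cygnus
(5.8, -3.5) — d² to each: Alpha:103.37, Delta:50.69, Bravo:38.74, Cygnus:263.25, Ursa:290.88, Echo:6.01, Vega:31.76 → nearest is Echo
(-10.3, -5.4) — d² to each: Alpha:136.13, Delta:100.57, Bravo:146, Cygnus:287.57, Ursa:169.7, Echo:348.01, Vega:143.46 → nearest is Delta
(6.3, -1.5) — d² to each: Alpha:89.92, Delta:75.14, Bravo:65.29, Cygnus:222.5, Ursa:265.13, Echo:5.86, Vega:30.61 → nearest is Echo
1 of the 5 points has Cygnus as nearest.

1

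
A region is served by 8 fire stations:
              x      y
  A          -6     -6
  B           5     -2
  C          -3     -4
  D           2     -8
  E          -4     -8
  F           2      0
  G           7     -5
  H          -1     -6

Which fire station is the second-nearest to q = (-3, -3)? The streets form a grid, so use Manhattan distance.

H

d(q,A) = |-3−(-6)| + |-3−(-6)| = 3 + 3 = 6
d(q,B) = |-3−5| + |-3−(-2)| = 8 + 1 = 9
d(q,C) = |-3−(-3)| + |-3−(-4)| = 0 + 1 = 1
d(q,D) = |-3−2| + |-3−(-8)| = 5 + 5 = 10
d(q,E) = |-3−(-4)| + |-3−(-8)| = 1 + 5 = 6
d(q,F) = |-3−2| + |-3−0| = 5 + 3 = 8
d(q,G) = |-3−7| + |-3−(-5)| = 10 + 2 = 12
d(q,H) = |-3−(-1)| + |-3−(-6)| = 2 + 3 = 5
Sorted ascending: C, H, A, … — the second-nearest is H.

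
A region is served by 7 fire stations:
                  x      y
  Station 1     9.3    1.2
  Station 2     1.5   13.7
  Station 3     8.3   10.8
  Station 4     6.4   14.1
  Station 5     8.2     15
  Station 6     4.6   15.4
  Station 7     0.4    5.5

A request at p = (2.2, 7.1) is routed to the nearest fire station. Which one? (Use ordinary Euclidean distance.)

Station 7

Compare squared distances (the ordering matches that of the actual distances):
d²(p, Station 1) = (2.2−9.3)² + (7.1−1.2)² = 50.41 + 34.81 = 85.22
d²(p, Station 2) = (2.2−1.5)² + (7.1−13.7)² = 0.49 + 43.56 = 44.05
d²(p, Station 3) = (2.2−8.3)² + (7.1−10.8)² = 37.21 + 13.69 = 50.9
d²(p, Station 4) = (2.2−6.4)² + (7.1−14.1)² = 17.64 + 49 = 66.64
d²(p, Station 5) = (2.2−8.2)² + (7.1−15)² = 36 + 62.41 = 98.41
d²(p, Station 6) = (2.2−4.6)² + (7.1−15.4)² = 5.76 + 68.89 = 74.65
d²(p, Station 7) = (2.2−0.4)² + (7.1−5.5)² = 3.24 + 2.56 = 5.8
The smallest is to Station 7, so p lies in the Voronoi region of Station 7.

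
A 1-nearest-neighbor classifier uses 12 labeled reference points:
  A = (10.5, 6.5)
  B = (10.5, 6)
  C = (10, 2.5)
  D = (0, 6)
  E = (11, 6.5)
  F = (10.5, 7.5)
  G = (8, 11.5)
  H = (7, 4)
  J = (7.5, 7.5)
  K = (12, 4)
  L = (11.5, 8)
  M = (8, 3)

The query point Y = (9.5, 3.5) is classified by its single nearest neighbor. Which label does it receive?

Compare squared distances (the ordering matches that of the actual distances):
|YA|² = 1 + 9 = 10
|YB|² = 1 + 6.25 = 7.25
|YC|² = 0.25 + 1 = 1.25
|YD|² = 90.25 + 6.25 = 96.5
|YE|² = 2.25 + 9 = 11.25
|YF|² = 1 + 16 = 17
|YG|² = 2.25 + 64 = 66.25
|YH|² = 6.25 + 0.25 = 6.5
|YJ|² = 4 + 16 = 20
|YK|² = 6.25 + 0.25 = 6.5
|YL|² = 4 + 20.25 = 24.25
|YM|² = 2.25 + 0.25 = 2.5
C is nearest.

C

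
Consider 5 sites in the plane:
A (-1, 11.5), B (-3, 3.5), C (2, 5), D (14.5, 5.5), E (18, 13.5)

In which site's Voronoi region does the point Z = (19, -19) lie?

Compare squared distances (the ordering matches that of the actual distances):
|ZA|² = (19−(-1))² + (-19−11.5)² = 400 + 930.25 = 1330.25
|ZB|² = (19−(-3))² + (-19−3.5)² = 484 + 506.25 = 990.25
|ZC|² = (19−2)² + (-19−5)² = 289 + 576 = 865
|ZD|² = (19−14.5)² + (-19−5.5)² = 20.25 + 600.25 = 620.5
|ZE|² = (19−18)² + (-19−13.5)² = 1 + 1056.25 = 1057.25
D is nearest.

D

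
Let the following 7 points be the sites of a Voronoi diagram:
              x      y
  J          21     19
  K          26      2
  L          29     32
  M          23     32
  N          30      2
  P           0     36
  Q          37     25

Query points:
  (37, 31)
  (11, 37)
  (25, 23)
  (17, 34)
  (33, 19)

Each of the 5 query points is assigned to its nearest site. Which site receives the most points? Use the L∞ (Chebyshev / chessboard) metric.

(37, 31) — d to each: J:16, K:29, L:8, M:14, N:29, P:37, Q:6 → nearest is Q
(11, 37) — d to each: J:18, K:35, L:18, M:12, N:35, P:11, Q:26 → nearest is P
(25, 23) — d to each: J:4, K:21, L:9, M:9, N:21, P:25, Q:12 → nearest is J
(17, 34) — d to each: J:15, K:32, L:12, M:6, N:32, P:17, Q:20 → nearest is M
(33, 19) — d to each: J:12, K:17, L:13, M:13, N:17, P:33, Q:6 → nearest is Q
Tally — J:1, M:1, P:1, Q:2. Q captures the most (2).

Q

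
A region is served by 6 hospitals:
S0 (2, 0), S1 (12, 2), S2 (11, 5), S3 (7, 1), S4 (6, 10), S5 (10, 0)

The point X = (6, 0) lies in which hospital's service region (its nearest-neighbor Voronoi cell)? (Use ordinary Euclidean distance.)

S3

Since √ is increasing, it suffices to compare squared distances:
|XS0|² = (6−2)² + (0−0)² = 16 + 0 = 16
|XS1|² = (6−12)² + (0−2)² = 36 + 4 = 40
|XS2|² = (6−11)² + (0−5)² = 25 + 25 = 50
|XS3|² = (6−7)² + (0−1)² = 1 + 1 = 2
|XS4|² = (6−6)² + (0−10)² = 0 + 100 = 100
|XS5|² = (6−10)² + (0−0)² = 16 + 0 = 16
The smallest is to S3, so X lies in the Voronoi region of S3.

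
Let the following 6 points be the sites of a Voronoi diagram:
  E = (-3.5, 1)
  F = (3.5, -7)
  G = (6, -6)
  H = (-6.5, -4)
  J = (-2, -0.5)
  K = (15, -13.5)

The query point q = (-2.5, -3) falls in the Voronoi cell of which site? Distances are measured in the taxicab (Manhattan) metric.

d(q,E) = |-2.5−(-3.5)| + |-3−1| = 1 + 4 = 5
d(q,F) = |-2.5−3.5| + |-3−(-7)| = 6 + 4 = 10
d(q,G) = |-2.5−6| + |-3−(-6)| = 8.5 + 3 = 11.5
d(q,H) = |-2.5−(-6.5)| + |-3−(-4)| = 4 + 1 = 5
d(q,J) = |-2.5−(-2)| + |-3−(-0.5)| = 0.5 + 2.5 = 3
d(q,K) = |-2.5−15| + |-3−(-13.5)| = 17.5 + 10.5 = 28
J is nearest.

J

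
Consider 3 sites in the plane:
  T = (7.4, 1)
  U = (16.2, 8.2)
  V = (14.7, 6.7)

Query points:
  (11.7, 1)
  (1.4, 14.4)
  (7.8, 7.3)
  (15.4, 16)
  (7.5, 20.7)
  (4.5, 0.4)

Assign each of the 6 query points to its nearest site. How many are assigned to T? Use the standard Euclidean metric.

(11.7, 1) — d² to each: T:18.49, U:72.09, V:41.49 → nearest is T
(1.4, 14.4) — d² to each: T:215.56, U:257.48, V:236.18 → nearest is T
(7.8, 7.3) — d² to each: T:39.85, U:71.37, V:47.97 → nearest is T
(15.4, 16) — d² to each: T:289, U:61.48, V:86.98 → nearest is U
(7.5, 20.7) — d² to each: T:388.1, U:231.94, V:247.84 → nearest is U
(4.5, 0.4) — d² to each: T:8.77, U:197.73, V:143.73 → nearest is T
4 of the 6 points have T as nearest.

4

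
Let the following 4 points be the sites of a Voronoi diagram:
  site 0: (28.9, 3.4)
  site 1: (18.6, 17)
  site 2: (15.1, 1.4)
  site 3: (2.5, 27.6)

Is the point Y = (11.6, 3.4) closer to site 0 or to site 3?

Compare squared distances:
d²(Y, site 0) = (11.6−28.9)² + (3.4−3.4)² = 299.29 + 0 = 299.29
d²(Y, site 3) = (11.6−2.5)² + (3.4−27.6)² = 82.81 + 585.64 = 668.45
299.29 < 668.45, so site 0 is closer.

site 0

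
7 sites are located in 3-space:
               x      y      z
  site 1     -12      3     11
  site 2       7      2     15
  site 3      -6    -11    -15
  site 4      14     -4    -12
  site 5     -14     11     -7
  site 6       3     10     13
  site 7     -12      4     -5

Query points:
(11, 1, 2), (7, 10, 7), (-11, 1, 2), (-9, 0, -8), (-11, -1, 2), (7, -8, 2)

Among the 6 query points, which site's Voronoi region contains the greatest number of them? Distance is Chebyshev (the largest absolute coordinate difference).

(11, 1, 2) — d to each: site 1:23, site 2:13, site 3:17, site 4:14, site 5:25, site 6:11, site 7:23 → nearest is site 6
(7, 10, 7) — d to each: site 1:19, site 2:8, site 3:22, site 4:19, site 5:21, site 6:6, site 7:19 → nearest is site 6
(-11, 1, 2) — d to each: site 1:9, site 2:18, site 3:17, site 4:25, site 5:10, site 6:14, site 7:7 → nearest is site 7
(-9, 0, -8) — d to each: site 1:19, site 2:23, site 3:11, site 4:23, site 5:11, site 6:21, site 7:4 → nearest is site 7
(-11, -1, 2) — d to each: site 1:9, site 2:18, site 3:17, site 4:25, site 5:12, site 6:14, site 7:7 → nearest is site 7
(7, -8, 2) — d to each: site 1:19, site 2:13, site 3:17, site 4:14, site 5:21, site 6:18, site 7:19 → nearest is site 2
Tally — site 2:1, site 6:2, site 7:3. site 7 captures the most (3).

site 7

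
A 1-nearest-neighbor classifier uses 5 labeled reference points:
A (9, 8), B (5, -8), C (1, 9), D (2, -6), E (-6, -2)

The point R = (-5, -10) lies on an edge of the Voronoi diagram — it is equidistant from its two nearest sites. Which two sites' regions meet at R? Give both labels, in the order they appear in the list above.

Squared distances from R to each site:
|RA|² = (-5−9)² + (-10−8)² = 196 + 324 = 520
|RB|² = (-5−5)² + (-10−(-8))² = 100 + 4 = 104
|RC|² = (-5−1)² + (-10−9)² = 36 + 361 = 397
|RD|² = (-5−2)² + (-10−(-6))² = 49 + 16 = 65
|RE|² = (-5−(-6))² + (-10−(-2))² = 1 + 64 = 65
R is equidistant from D and E (both at squared distance 65), and every other site is strictly farther — so R lies on the D–E Voronoi edge.

D and E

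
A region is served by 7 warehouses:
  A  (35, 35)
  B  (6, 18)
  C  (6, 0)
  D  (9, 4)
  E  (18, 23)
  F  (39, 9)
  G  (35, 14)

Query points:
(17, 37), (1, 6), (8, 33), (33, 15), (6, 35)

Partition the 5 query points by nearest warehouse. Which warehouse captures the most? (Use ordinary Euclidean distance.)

E

(17, 37) — d² to each: A:328, B:482, C:1490, D:1153, E:197, F:1268, G:853 → nearest is E
(1, 6) — d² to each: A:1997, B:169, C:61, D:68, E:578, F:1453, G:1220 → nearest is C
(8, 33) — d² to each: A:733, B:229, C:1093, D:842, E:200, F:1537, G:1090 → nearest is E
(33, 15) — d² to each: A:404, B:738, C:954, D:697, E:289, F:72, G:5 → nearest is G
(6, 35) — d² to each: A:841, B:289, C:1225, D:970, E:288, F:1765, G:1282 → nearest is E
Tally — C:1, E:3, G:1. E captures the most (3).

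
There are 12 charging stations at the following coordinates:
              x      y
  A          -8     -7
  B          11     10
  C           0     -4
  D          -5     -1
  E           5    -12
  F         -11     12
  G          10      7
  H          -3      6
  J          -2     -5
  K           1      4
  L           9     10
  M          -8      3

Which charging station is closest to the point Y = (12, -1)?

Squared Euclidean distances:
|YA|² = 400 + 36 = 436
|YB|² = 1 + 121 = 122
|YC|² = 144 + 9 = 153
|YD|² = 289 + 0 = 289
|YE|² = 49 + 121 = 170
|YF|² = 529 + 169 = 698
|YG|² = 4 + 64 = 68
|YH|² = 225 + 49 = 274
|YJ|² = 196 + 16 = 212
|YK|² = 121 + 25 = 146
|YL|² = 9 + 121 = 130
|YM|² = 400 + 16 = 416
Minimum is at G.

G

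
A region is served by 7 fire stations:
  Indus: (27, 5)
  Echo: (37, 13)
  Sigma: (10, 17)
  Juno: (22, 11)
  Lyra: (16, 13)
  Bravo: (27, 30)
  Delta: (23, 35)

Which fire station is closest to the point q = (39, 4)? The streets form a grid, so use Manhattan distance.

d(q, Indus) = 12 + 1 = 13
d(q, Echo) = 2 + 9 = 11
d(q, Sigma) = 29 + 13 = 42
d(q, Juno) = 17 + 7 = 24
d(q, Lyra) = 23 + 9 = 32
d(q, Bravo) = 12 + 26 = 38
d(q, Delta) = 16 + 31 = 47
Echo is nearest.

Echo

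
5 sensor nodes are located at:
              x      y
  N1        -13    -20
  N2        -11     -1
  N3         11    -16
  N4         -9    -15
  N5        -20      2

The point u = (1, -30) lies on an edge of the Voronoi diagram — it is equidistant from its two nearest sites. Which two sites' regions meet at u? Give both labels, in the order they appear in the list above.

N1 and N3

Squared distances from u to each site:
|uN1|² = 196 + 100 = 296
|uN2|² = 144 + 841 = 985
|uN3|² = 100 + 196 = 296
|uN4|² = 100 + 225 = 325
|uN5|² = 441 + 1024 = 1465
u is equidistant from N1 and N3 (both at squared distance 296), and every other site is strictly farther — so u lies on the N1–N3 Voronoi edge.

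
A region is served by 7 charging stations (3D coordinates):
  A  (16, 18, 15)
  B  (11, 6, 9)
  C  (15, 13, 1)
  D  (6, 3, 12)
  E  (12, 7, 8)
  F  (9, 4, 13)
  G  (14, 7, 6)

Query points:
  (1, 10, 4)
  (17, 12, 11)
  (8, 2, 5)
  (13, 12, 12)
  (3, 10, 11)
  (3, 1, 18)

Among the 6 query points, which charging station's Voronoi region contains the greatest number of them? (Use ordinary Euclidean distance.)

(1, 10, 4) — d² to each: A:410, B:141, C:214, D:138, E:146, F:181, G:182 → nearest is D
(17, 12, 11) — d² to each: A:53, B:76, C:105, D:203, E:59, F:132, G:59 → nearest is A
(8, 2, 5) — d² to each: A:420, B:41, C:186, D:54, E:50, F:69, G:62 → nearest is B
(13, 12, 12) — d² to each: A:54, B:49, C:126, D:130, E:42, F:81, G:62 → nearest is E
(3, 10, 11) — d² to each: A:249, B:84, C:253, D:59, E:99, F:76, G:155 → nearest is D
(3, 1, 18) — d² to each: A:467, B:170, C:577, D:49, E:217, F:70, G:301 → nearest is D
Tally — A:1, B:1, D:3, E:1. D captures the most (3).

D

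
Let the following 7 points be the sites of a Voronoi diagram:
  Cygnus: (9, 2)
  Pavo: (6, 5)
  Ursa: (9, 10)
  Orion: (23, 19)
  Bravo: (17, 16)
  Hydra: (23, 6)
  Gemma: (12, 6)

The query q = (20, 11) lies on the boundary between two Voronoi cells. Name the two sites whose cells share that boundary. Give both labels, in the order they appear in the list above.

Bravo and Hydra

Squared distances from q to each site:
d²(q, Cygnus) = (20−9)² + (11−2)² = 121 + 81 = 202
d²(q, Pavo) = (20−6)² + (11−5)² = 196 + 36 = 232
d²(q, Ursa) = (20−9)² + (11−10)² = 121 + 1 = 122
d²(q, Orion) = (20−23)² + (11−19)² = 9 + 64 = 73
d²(q, Bravo) = (20−17)² + (11−16)² = 9 + 25 = 34
d²(q, Hydra) = (20−23)² + (11−6)² = 9 + 25 = 34
d²(q, Gemma) = (20−12)² + (11−6)² = 64 + 25 = 89
q is equidistant from Bravo and Hydra (both at squared distance 34), and every other site is strictly farther — so q lies on the Bravo–Hydra Voronoi edge.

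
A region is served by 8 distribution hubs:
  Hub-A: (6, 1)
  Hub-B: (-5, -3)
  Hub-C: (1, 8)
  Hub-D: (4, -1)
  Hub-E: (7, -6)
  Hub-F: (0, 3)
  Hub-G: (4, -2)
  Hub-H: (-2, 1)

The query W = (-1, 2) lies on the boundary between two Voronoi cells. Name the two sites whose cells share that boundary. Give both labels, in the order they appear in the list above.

Squared distances from W to each site:
d²(W, Hub-A) = 49 + 1 = 50
d²(W, Hub-B) = 16 + 25 = 41
d²(W, Hub-C) = 4 + 36 = 40
d²(W, Hub-D) = 25 + 9 = 34
d²(W, Hub-E) = 64 + 64 = 128
d²(W, Hub-F) = 1 + 1 = 2
d²(W, Hub-G) = 25 + 16 = 41
d²(W, Hub-H) = 1 + 1 = 2
W is equidistant from Hub-F and Hub-H (both at squared distance 2), and every other site is strictly farther — so W lies on the Hub-F–Hub-H Voronoi edge.

Hub-F and Hub-H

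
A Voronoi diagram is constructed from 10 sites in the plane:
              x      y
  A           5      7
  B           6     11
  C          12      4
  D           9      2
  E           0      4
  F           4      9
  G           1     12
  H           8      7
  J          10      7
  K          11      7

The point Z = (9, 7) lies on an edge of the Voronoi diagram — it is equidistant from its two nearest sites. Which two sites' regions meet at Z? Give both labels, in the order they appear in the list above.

Squared distances from Z to each site:
|ZA|² = (9−5)² + (7−7)² = 16 + 0 = 16
|ZB|² = (9−6)² + (7−11)² = 9 + 16 = 25
|ZC|² = (9−12)² + (7−4)² = 9 + 9 = 18
|ZD|² = (9−9)² + (7−2)² = 0 + 25 = 25
|ZE|² = (9−0)² + (7−4)² = 81 + 9 = 90
|ZF|² = (9−4)² + (7−9)² = 25 + 4 = 29
|ZG|² = (9−1)² + (7−12)² = 64 + 25 = 89
|ZH|² = (9−8)² + (7−7)² = 1 + 0 = 1
|ZJ|² = (9−10)² + (7−7)² = 1 + 0 = 1
|ZK|² = (9−11)² + (7−7)² = 4 + 0 = 4
Z is equidistant from H and J (both at squared distance 1), and every other site is strictly farther — so Z lies on the H–J Voronoi edge.

H and J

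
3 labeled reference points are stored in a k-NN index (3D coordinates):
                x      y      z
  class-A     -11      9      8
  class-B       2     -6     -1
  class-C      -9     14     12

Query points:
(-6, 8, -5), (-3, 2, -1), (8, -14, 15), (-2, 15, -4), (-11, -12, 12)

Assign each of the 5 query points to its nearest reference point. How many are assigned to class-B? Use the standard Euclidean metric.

3

(-6, 8, -5) — d² to each: class-A:195, class-B:276, class-C:334 → nearest is class-A
(-3, 2, -1) — d² to each: class-A:194, class-B:89, class-C:349 → nearest is class-B
(8, -14, 15) — d² to each: class-A:939, class-B:356, class-C:1082 → nearest is class-B
(-2, 15, -4) — d² to each: class-A:261, class-B:466, class-C:306 → nearest is class-A
(-11, -12, 12) — d² to each: class-A:457, class-B:374, class-C:680 → nearest is class-B
3 of the 5 points have class-B as nearest.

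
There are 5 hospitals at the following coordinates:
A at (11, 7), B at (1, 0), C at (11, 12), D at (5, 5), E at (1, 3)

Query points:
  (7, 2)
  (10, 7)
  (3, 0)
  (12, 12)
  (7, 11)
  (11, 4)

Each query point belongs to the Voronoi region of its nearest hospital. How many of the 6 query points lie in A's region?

2

(7, 2) — d² to each: A:41, B:40, C:116, D:13, E:37 → nearest is D
(10, 7) — d² to each: A:1, B:130, C:26, D:29, E:97 → nearest is A
(3, 0) — d² to each: A:113, B:4, C:208, D:29, E:13 → nearest is B
(12, 12) — d² to each: A:26, B:265, C:1, D:98, E:202 → nearest is C
(7, 11) — d² to each: A:32, B:157, C:17, D:40, E:100 → nearest is C
(11, 4) — d² to each: A:9, B:116, C:64, D:37, E:101 → nearest is A
2 of the 6 points have A as nearest.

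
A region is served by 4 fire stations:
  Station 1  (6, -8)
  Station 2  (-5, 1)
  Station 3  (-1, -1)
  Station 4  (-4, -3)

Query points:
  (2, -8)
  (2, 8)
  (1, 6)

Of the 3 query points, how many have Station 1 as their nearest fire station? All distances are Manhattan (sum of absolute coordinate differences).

(2, -8) — d to each: Station 1:4, Station 2:16, Station 3:10, Station 4:11 → nearest is Station 1
(2, 8) — d to each: Station 1:20, Station 2:14, Station 3:12, Station 4:17 → nearest is Station 3
(1, 6) — d to each: Station 1:19, Station 2:11, Station 3:9, Station 4:14 → nearest is Station 3
1 of the 3 points has Station 1 as nearest.

1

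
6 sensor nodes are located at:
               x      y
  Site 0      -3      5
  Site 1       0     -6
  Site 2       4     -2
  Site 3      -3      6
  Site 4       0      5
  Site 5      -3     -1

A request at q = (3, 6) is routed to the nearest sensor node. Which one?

Site 4

Since √ is increasing, it suffices to compare squared distances:
d²(q, Site 0) = (3−(-3))² + (6−5)² = 36 + 1 = 37
d²(q, Site 1) = (3−0)² + (6−(-6))² = 9 + 144 = 153
d²(q, Site 2) = (3−4)² + (6−(-2))² = 1 + 64 = 65
d²(q, Site 3) = (3−(-3))² + (6−6)² = 36 + 0 = 36
d²(q, Site 4) = (3−0)² + (6−5)² = 9 + 1 = 10
d²(q, Site 5) = (3−(-3))² + (6−(-1))² = 36 + 49 = 85
The smallest is to Site 4, so q lies in the Voronoi region of Site 4.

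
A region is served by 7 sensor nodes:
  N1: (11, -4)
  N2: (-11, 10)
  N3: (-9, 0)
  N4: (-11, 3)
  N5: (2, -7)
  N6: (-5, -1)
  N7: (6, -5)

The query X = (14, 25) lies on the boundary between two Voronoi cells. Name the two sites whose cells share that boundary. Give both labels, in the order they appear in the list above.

Squared distances from X to each site:
|XN1|² = (14−11)² + (25−(-4))² = 9 + 841 = 850
|XN2|² = (14−(-11))² + (25−10)² = 625 + 225 = 850
|XN3|² = (14−(-9))² + (25−0)² = 529 + 625 = 1154
|XN4|² = (14−(-11))² + (25−3)² = 625 + 484 = 1109
|XN5|² = (14−2)² + (25−(-7))² = 144 + 1024 = 1168
|XN6|² = (14−(-5))² + (25−(-1))² = 361 + 676 = 1037
|XN7|² = (14−6)² + (25−(-5))² = 64 + 900 = 964
X is equidistant from N1 and N2 (both at squared distance 850), and every other site is strictly farther — so X lies on the N1–N2 Voronoi edge.

N1 and N2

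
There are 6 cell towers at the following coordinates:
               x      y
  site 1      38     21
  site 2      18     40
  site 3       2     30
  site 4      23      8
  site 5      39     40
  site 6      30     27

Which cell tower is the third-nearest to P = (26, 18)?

site 1

Squared Euclidean distances:
d²(P, site 1) = (26−38)² + (18−21)² = 144 + 9 = 153
d²(P, site 2) = (26−18)² + (18−40)² = 64 + 484 = 548
d²(P, site 3) = (26−2)² + (18−30)² = 576 + 144 = 720
d²(P, site 4) = (26−23)² + (18−8)² = 9 + 100 = 109
d²(P, site 5) = (26−39)² + (18−40)² = 169 + 484 = 653
d²(P, site 6) = (26−30)² + (18−27)² = 16 + 81 = 97
Sorted ascending: site 6, site 4, site 1, site 2, … — the third-nearest is site 1.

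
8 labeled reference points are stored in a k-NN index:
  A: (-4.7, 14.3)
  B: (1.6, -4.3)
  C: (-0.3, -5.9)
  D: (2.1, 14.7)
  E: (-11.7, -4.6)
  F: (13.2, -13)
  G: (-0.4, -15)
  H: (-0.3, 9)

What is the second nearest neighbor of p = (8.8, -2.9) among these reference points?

C

Compare squared distances (the ordering matches that of the actual distances):
|pA|² = (8.8−(-4.7))² + (-2.9−14.3)² = 182.25 + 295.84 = 478.09
|pB|² = (8.8−1.6)² + (-2.9−(-4.3))² = 51.84 + 1.96 = 53.8
|pC|² = (8.8−(-0.3))² + (-2.9−(-5.9))² = 82.81 + 9 = 91.81
|pD|² = (8.8−2.1)² + (-2.9−14.7)² = 44.89 + 309.76 = 354.65
|pE|² = (8.8−(-11.7))² + (-2.9−(-4.6))² = 420.25 + 2.89 = 423.14
|pF|² = (8.8−13.2)² + (-2.9−(-13))² = 19.36 + 102.01 = 121.37
|pG|² = (8.8−(-0.4))² + (-2.9−(-15))² = 84.64 + 146.41 = 231.05
|pH|² = (8.8−(-0.3))² + (-2.9−9)² = 82.81 + 141.61 = 224.42
Sorted ascending: B, C, F, … — the second-nearest is C.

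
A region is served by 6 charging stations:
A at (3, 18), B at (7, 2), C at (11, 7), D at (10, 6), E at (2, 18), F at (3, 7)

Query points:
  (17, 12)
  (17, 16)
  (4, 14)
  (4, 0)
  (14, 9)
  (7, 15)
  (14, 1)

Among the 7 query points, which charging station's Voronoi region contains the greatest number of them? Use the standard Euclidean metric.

C

(17, 12) — d² to each: A:232, B:200, C:61, D:85, E:261, F:221 → nearest is C
(17, 16) — d² to each: A:200, B:296, C:117, D:149, E:229, F:277 → nearest is C
(4, 14) — d² to each: A:17, B:153, C:98, D:100, E:20, F:50 → nearest is A
(4, 0) — d² to each: A:325, B:13, C:98, D:72, E:328, F:50 → nearest is B
(14, 9) — d² to each: A:202, B:98, C:13, D:25, E:225, F:125 → nearest is C
(7, 15) — d² to each: A:25, B:169, C:80, D:90, E:34, F:80 → nearest is A
(14, 1) — d² to each: A:410, B:50, C:45, D:41, E:433, F:157 → nearest is D
Tally — A:2, B:1, C:3, D:1. C captures the most (3).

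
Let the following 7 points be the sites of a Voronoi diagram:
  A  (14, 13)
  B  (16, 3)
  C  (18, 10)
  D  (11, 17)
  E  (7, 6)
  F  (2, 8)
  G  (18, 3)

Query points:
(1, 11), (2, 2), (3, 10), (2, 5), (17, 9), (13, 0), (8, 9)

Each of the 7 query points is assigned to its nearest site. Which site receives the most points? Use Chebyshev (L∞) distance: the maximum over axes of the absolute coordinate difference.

(1, 11) — d to each: A:13, B:15, C:17, D:10, E:6, F:3, G:17 → nearest is F
(2, 2) — d to each: A:12, B:14, C:16, D:15, E:5, F:6, G:16 → nearest is E
(3, 10) — d to each: A:11, B:13, C:15, D:8, E:4, F:2, G:15 → nearest is F
(2, 5) — d to each: A:12, B:14, C:16, D:12, E:5, F:3, G:16 → nearest is F
(17, 9) — d to each: A:4, B:6, C:1, D:8, E:10, F:15, G:6 → nearest is C
(13, 0) — d to each: A:13, B:3, C:10, D:17, E:6, F:11, G:5 → nearest is B
(8, 9) — d to each: A:6, B:8, C:10, D:8, E:3, F:6, G:10 → nearest is E
Tally — B:1, C:1, E:2, F:3. F captures the most (3).

F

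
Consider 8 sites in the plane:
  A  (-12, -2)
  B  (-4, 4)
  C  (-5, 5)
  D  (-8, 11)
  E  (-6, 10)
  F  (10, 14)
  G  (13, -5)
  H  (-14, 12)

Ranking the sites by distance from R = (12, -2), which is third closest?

Squared Euclidean distances:
|RA|² = (12−(-12))² + (-2−(-2))² = 576 + 0 = 576
|RB|² = (12−(-4))² + (-2−4)² = 256 + 36 = 292
|RC|² = (12−(-5))² + (-2−5)² = 289 + 49 = 338
|RD|² = (12−(-8))² + (-2−11)² = 400 + 169 = 569
|RE|² = (12−(-6))² + (-2−10)² = 324 + 144 = 468
|RF|² = (12−10)² + (-2−14)² = 4 + 256 = 260
|RG|² = (12−13)² + (-2−(-5))² = 1 + 9 = 10
|RH|² = (12−(-14))² + (-2−12)² = 676 + 196 = 872
Sorted ascending: G, F, B, C, … — the third-nearest is B.

B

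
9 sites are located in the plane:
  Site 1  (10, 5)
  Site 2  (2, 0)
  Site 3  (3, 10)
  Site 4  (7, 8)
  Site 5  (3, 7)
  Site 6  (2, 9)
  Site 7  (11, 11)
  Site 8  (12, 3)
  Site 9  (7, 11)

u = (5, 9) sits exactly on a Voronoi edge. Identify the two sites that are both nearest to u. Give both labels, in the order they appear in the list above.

Site 3 and Site 4

Squared distances from u to each site:
d²(u, Site 1) = 25 + 16 = 41
d²(u, Site 2) = 9 + 81 = 90
d²(u, Site 3) = 4 + 1 = 5
d²(u, Site 4) = 4 + 1 = 5
d²(u, Site 5) = 4 + 4 = 8
d²(u, Site 6) = 9 + 0 = 9
d²(u, Site 7) = 36 + 4 = 40
d²(u, Site 8) = 49 + 36 = 85
d²(u, Site 9) = 4 + 4 = 8
u is equidistant from Site 3 and Site 4 (both at squared distance 5), and every other site is strictly farther — so u lies on the Site 3–Site 4 Voronoi edge.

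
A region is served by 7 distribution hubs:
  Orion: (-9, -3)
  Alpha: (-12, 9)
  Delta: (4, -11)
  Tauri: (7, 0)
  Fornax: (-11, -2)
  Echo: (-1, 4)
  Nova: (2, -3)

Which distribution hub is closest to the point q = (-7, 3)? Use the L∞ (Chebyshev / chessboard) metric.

d(q, Orion) = max(2, 6) = 6
d(q, Alpha) = max(5, 6) = 6
d(q, Delta) = max(11, 14) = 14
d(q, Tauri) = max(14, 3) = 14
d(q, Fornax) = max(4, 5) = 5
d(q, Echo) = max(6, 1) = 6
d(q, Nova) = max(9, 6) = 9
Minimum is at Fornax.

Fornax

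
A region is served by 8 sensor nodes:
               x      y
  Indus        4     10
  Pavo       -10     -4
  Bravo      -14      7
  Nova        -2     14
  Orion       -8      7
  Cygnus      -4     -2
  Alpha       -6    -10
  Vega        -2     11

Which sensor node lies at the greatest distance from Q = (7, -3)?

Squared Euclidean distances:
d²(Q, Indus) = 9 + 169 = 178
d²(Q, Pavo) = 289 + 1 = 290
d²(Q, Bravo) = 441 + 100 = 541
d²(Q, Nova) = 81 + 289 = 370
d²(Q, Orion) = 225 + 100 = 325
d²(Q, Cygnus) = 121 + 1 = 122
d²(Q, Alpha) = 169 + 49 = 218
d²(Q, Vega) = 81 + 196 = 277
The largest is to Bravo.

Bravo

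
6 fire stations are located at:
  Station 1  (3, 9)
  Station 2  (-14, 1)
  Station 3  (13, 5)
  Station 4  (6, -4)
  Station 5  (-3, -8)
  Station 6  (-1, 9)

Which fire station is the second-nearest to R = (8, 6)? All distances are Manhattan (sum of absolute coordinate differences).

Station 1

d(R, Station 1) = |8−3| + |6−9| = 5 + 3 = 8
d(R, Station 2) = |8−(-14)| + |6−1| = 22 + 5 = 27
d(R, Station 3) = |8−13| + |6−5| = 5 + 1 = 6
d(R, Station 4) = |8−6| + |6−(-4)| = 2 + 10 = 12
d(R, Station 5) = |8−(-3)| + |6−(-8)| = 11 + 14 = 25
d(R, Station 6) = |8−(-1)| + |6−9| = 9 + 3 = 12
Sorted ascending: Station 3, Station 1, Station 4, … — the second-nearest is Station 1.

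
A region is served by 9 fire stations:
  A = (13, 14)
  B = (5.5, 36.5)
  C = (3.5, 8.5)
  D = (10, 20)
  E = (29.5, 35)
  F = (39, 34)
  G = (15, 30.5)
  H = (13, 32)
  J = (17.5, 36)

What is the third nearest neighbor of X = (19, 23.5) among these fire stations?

H

Compare squared distances (the ordering matches that of the actual distances):
|XA|² = 36 + 90.25 = 126.25
|XB|² = 182.25 + 169 = 351.25
|XC|² = 240.25 + 225 = 465.25
|XD|² = 81 + 12.25 = 93.25
|XE|² = 110.25 + 132.25 = 242.5
|XF|² = 400 + 110.25 = 510.25
|XG|² = 16 + 49 = 65
|XH|² = 36 + 72.25 = 108.25
|XJ|² = 2.25 + 156.25 = 158.5
Sorted ascending: G, D, H, A, … — the third-nearest is H.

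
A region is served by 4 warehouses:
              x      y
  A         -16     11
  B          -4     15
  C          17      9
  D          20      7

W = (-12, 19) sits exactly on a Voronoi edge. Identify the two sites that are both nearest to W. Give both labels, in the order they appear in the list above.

Squared distances from W to each site:
|WA|² = 16 + 64 = 80
|WB|² = 64 + 16 = 80
|WC|² = 841 + 100 = 941
|WD|² = 1024 + 144 = 1168
W is equidistant from A and B (both at squared distance 80), and every other site is strictly farther — so W lies on the A–B Voronoi edge.

A and B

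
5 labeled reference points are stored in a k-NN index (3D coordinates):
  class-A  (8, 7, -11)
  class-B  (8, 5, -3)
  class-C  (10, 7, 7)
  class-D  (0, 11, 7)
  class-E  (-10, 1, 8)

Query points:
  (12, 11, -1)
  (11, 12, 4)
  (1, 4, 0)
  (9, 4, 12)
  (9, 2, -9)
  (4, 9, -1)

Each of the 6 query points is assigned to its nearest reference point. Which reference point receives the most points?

(12, 11, -1) — d² to each: class-A:132, class-B:56, class-C:84, class-D:208, class-E:665 → nearest is class-B
(11, 12, 4) — d² to each: class-A:259, class-B:107, class-C:35, class-D:131, class-E:578 → nearest is class-C
(1, 4, 0) — d² to each: class-A:179, class-B:59, class-C:139, class-D:99, class-E:194 → nearest is class-B
(9, 4, 12) — d² to each: class-A:539, class-B:227, class-C:35, class-D:155, class-E:386 → nearest is class-C
(9, 2, -9) — d² to each: class-A:30, class-B:46, class-C:282, class-D:418, class-E:651 → nearest is class-A
(4, 9, -1) — d² to each: class-A:120, class-B:36, class-C:104, class-D:84, class-E:341 → nearest is class-B
Tally — class-A:1, class-B:3, class-C:2. class-B captures the most (3).

class-B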